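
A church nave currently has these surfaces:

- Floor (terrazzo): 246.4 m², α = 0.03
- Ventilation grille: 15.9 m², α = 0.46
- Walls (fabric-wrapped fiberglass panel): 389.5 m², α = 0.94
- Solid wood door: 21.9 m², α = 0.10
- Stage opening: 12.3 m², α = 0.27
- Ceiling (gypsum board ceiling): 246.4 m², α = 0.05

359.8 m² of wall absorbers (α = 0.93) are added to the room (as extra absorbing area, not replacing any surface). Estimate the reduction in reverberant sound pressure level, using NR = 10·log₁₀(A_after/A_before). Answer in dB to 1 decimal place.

Equivalent absorption area: A_before = 246.4*0.03 + 15.9*0.46 + 389.5*0.94 + 21.9*0.10 + 12.3*0.27 + 246.4*0.05 = 398.667 m².
Added absorption = 359.8 × 0.93 = 334.614 sabins.
A_after = 398.667 + 334.614 = 733.281 sabins.
Reduction = 10 log₁₀(A_after/A_before) = 10 log₁₀(1.8393) = 2.6 dB.

2.6 dB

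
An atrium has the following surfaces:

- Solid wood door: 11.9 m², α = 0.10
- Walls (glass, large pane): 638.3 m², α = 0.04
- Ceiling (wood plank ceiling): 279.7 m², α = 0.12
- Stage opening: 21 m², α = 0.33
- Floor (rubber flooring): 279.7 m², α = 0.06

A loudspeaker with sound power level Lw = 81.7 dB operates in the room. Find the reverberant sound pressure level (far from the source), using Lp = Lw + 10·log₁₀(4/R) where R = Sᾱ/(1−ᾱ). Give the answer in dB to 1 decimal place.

68.2 dB

A = 83.998 sabins; S = 1230.6 m².
ᾱ = 83.998/1230.6 = 0.0683; R = Sᾱ/(1−ᾱ) = 83.998/(1−0.0683) = 90.156 m².
Lp = 81.7 + 10·log₁₀(4/90.156) = 81.7 + (-13.53) = 68.2 dB.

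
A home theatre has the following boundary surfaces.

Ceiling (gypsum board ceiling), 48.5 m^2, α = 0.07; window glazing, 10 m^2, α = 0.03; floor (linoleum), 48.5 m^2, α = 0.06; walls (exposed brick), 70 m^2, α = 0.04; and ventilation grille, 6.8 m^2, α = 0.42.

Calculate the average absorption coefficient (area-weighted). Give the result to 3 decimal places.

0.067

Total surface area S = 183.8 m^2.
A = 48.5·0.07 + 10·0.03 + 48.5·0.06 + 70·0.04 + 6.8·0.42 = 12.261 sabins.
ᾱ = A/S = 0.067.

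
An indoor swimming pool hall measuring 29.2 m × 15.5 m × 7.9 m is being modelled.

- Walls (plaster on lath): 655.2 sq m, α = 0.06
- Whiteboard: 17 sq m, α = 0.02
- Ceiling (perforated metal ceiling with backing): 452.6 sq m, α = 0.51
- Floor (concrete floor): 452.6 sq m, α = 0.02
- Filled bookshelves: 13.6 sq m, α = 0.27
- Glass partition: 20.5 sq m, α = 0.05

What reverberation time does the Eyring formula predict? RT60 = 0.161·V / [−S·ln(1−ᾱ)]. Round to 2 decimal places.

1.84 sec

S = Σ Sᵢ = 1611.5 sq m.
Absorption A = 655.2·0.06 + 17·0.02 + 452.6·0.51 + 452.6·0.02 + 13.6·0.27 + 20.5·0.05 = 284.227 sabins.
ᾱ = 284.227 / 1611.5 = 0.1764.
−S·ln(1−ᾱ) = −1611.5 × ln(1 − 0.1764) = 312.744.
V = 29.2 × 15.5 × 7.9 = 3575.54 m³.
RT60 = 0.161 × 3575.54 / 312.744 = 1.84 s.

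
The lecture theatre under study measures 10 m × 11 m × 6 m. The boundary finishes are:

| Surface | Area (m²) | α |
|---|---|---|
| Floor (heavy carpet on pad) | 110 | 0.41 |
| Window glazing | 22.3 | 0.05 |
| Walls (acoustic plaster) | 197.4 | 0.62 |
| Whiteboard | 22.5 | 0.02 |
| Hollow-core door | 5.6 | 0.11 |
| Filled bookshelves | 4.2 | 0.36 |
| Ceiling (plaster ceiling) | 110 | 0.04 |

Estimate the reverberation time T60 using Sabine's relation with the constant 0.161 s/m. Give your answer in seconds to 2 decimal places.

0.61 sec

Total absorption A = 110*0.41 + 22.3*0.05 + 197.4*0.62 + 22.5*0.02 + 5.6*0.11 + 4.2*0.36 + 110*0.04
  = 45.100 + 1.115 + 122.388 + 0.450 + 0.616 + 1.512 + 4.400 = 175.581 m² sabins.
Room volume: 660 m³.
T = 0.161 V/A = 0.161·660/175.581 = 0.61 s.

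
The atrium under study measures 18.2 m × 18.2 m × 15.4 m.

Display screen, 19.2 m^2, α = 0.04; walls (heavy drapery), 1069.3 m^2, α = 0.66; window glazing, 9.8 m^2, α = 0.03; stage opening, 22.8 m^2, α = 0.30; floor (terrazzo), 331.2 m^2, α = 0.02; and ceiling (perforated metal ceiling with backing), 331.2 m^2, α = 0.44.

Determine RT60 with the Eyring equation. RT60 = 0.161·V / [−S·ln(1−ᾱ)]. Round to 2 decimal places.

0.69 seconds

S = Σ Sᵢ = 1783.5 m^2.
Σ(Sᵢαᵢ) = 19.2·0.04 + 1069.3·0.66 + 9.8·0.03 + 22.8·0.30 + 331.2·0.02 + 331.2·0.44 = 865.992.
ᾱ = 865.992 / 1783.5 = 0.4856.
−S·ln(1−ᾱ) = −1783.5 × ln(1 − 0.4856) = 1185.589.
V = 18.2 × 18.2 × 15.4 = 5101.096 m³.
T = 0.161·V/[−S·ln(1−ᾱ)] = 0.161·5101.096/1185.589 = 0.69 s.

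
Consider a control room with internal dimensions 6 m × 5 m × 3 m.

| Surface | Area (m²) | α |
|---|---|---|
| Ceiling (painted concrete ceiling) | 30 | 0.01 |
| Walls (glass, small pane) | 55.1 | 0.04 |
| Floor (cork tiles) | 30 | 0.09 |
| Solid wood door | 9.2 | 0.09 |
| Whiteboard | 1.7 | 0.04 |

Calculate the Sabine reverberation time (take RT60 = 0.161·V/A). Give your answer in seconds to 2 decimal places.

2.38 sec

A = Σ Sᵢαᵢ = 30·0.01 + 55.1·0.04 + 30·0.09 + 9.2·0.09 + 1.7·0.04 = 6.100 sabins.
V = 6·5·3 = 90 m³.
RT60 = 0.161 · V / A = 0.161 × 90 / 6.100 = 2.38 s.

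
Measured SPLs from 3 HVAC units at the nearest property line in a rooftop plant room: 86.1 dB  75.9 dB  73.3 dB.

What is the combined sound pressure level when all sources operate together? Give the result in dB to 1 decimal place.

86.7 dB

Sum in the linear (power) domain: Σ 10^(Lᵢ/10) = 10^(86.1/10) + 10^(75.9/10) + 10^(73.3/10) = 4.677e+08.
Back to dB: 10·log₁₀ Σ = 86.7 dB.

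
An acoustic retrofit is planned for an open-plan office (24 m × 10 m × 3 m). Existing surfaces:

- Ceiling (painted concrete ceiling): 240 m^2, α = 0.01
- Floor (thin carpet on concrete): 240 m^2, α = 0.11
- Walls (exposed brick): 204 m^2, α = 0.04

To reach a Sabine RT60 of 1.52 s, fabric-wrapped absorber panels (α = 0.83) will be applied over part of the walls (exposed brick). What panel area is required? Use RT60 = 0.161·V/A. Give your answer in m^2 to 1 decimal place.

Total absorption A₁ = 240·0.01 + 240·0.11 + 204·0.04
  = 2.400 + 26.400 + 8.160 = 36.960 m^2 sabins.
V = 720 m³. Target absorption A₂ = 0.161 × 720 / 1.52 = 76.263 sabins.
ΔA needed = 76.263 − 36.960 = 39.303 sabins.
Net gain per m^2: Δα = 0.83 − 0.04 = 0.79.
Area = ΔA/Δα = 39.303/0.79 = 49.8 m^2.

49.8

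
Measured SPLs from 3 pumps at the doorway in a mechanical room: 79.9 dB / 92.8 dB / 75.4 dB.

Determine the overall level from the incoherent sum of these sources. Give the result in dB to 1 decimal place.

Converting to relative power and adding: 10^(79.9/10) + 10^(92.8/10) + 10^(75.4/10) = 2.038e+09.
Back to dB: 10·log₁₀ Σ = 93.1 dB.

93.1 dB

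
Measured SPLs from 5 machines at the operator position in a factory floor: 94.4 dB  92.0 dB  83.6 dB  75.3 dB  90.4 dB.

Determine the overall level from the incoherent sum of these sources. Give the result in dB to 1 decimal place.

97.6 dB

Sum in the linear (power) domain: Σ 10^(Lᵢ/10) = 10^(94.4/10) + 10^(92.0/10) + 10^(83.6/10) + 10^(75.3/10) + 10^(90.4/10) = 5.699e+09.
Back to dB: 10·log₁₀ Σ = 97.6 dB.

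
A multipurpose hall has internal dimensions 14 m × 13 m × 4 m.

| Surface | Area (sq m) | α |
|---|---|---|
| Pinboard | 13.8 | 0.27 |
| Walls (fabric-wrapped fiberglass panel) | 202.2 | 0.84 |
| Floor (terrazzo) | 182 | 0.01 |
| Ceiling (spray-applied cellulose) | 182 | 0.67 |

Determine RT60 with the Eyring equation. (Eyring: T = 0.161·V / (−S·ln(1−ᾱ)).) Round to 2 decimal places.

Total surface area S = 13.8 + 202.2 + 182 + 182 = 580.0 sq m.
Absorption A = 13.8·0.27 + 202.2·0.84 + 182·0.01 + 182·0.67 = 297.334 sabins.
Mean coefficient ᾱ = A/S = 0.5126.
Eyring denominator: −S ln(1−ᾱ) = 416.829.
V = 14 × 13 × 4 = 728 m³.
RT60 = 0.161 × 728 / 416.829 = 0.28 s.

0.28 s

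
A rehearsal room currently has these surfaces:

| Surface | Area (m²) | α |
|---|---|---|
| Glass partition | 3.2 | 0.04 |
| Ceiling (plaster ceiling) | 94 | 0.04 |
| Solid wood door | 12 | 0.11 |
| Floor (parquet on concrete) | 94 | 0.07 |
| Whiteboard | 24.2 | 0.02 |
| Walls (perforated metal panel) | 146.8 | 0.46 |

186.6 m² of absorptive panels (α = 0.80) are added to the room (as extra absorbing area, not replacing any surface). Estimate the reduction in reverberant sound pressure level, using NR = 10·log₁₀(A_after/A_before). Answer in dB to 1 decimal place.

Equivalent absorption area: A_before = 3.2×0.04 + 94×0.04 + 12×0.11 + 94×0.07 + 24.2×0.02 + 146.8×0.46 = 79.800 m².
Treatment contributes 186.6·0.80 = 149.280 sabins.
A_after = 79.800 + 149.280 = 229.080 sabins.
NR = 10·log₁₀(229.080/79.800) = 4.6 dB.

4.6 dB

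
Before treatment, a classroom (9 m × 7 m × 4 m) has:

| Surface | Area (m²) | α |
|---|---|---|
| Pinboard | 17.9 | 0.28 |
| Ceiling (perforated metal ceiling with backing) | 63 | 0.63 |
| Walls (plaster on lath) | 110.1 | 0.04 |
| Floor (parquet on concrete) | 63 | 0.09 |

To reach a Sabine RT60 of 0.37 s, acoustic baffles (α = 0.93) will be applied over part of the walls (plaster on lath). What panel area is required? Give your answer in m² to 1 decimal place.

A₁ = Σ Sᵢαᵢ = 17.9×0.28 + 63×0.63 + 110.1×0.04 + 63×0.09 = 54.776 sabins.
Required A₂ = 0.161·252/0.37 = 109.654 sabins.
ΔA needed = 109.654 − 54.776 = 54.878 sabins.
Each m² of panel replacing the walls (plaster on lath) adds (0.93 − 0.04) = 0.89 sabins.
Panel area = 54.878 / 0.89 = 61.7 m².

61.7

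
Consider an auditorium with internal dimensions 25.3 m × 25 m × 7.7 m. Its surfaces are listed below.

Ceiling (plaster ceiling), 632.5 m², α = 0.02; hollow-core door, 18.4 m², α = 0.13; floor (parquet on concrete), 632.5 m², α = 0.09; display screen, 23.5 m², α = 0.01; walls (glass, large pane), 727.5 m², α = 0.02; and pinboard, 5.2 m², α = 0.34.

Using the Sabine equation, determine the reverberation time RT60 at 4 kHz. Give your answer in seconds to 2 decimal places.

8.86 sec

Total absorption A = 632.5×0.02 + 18.4×0.13 + 632.5×0.09 + 23.5×0.01 + 727.5×0.02 + 5.2×0.34
  = 12.650 + 2.392 + 56.925 + 0.235 + 14.550 + 1.768 = 88.520 m² sabins.
V = 25.3·25·7.7 = 4870.25 m³.
T = 0.161 V/A = 0.161·4870.25/88.520 = 8.86 s.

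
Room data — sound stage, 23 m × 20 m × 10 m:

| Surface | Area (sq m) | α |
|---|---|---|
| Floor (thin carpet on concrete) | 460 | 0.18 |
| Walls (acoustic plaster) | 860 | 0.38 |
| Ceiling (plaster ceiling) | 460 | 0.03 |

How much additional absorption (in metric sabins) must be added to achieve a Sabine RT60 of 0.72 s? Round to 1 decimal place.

Total absorption A₁ = 460·0.18 + 860·0.38 + 460·0.03
  = 82.800 + 326.800 + 13.800 = 423.400 sq m sabins.
Target A₂ = 0.161·4600/0.72 = 1028.611 sabins (V = 4600 m³).
Shortfall: 1028.611 − 423.400 = 605.2 sabins.

605.2 sabins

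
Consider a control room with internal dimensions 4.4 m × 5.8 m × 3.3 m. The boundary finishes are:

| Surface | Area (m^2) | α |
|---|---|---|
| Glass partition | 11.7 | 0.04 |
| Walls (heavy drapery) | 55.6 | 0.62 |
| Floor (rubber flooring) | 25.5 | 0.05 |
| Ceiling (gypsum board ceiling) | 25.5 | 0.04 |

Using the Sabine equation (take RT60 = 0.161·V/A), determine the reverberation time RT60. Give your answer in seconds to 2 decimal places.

0.36 s

Equivalent absorption area: A = 11.7·0.04 + 55.6·0.62 + 25.5·0.05 + 25.5·0.04 = 37.235 m^2.
V = 4.4·5.8·3.3 = 84.216 m³.
RT60 = 0.161 · V / A = 0.161 × 84.216 / 37.235 = 0.36 s.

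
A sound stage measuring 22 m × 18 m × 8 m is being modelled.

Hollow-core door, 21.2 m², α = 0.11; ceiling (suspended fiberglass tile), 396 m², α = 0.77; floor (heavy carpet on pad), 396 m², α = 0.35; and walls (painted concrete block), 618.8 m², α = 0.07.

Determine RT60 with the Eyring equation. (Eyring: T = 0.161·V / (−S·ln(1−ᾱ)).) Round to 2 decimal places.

S = Σ Sᵢ = 1432.0 m².
Σ(Sᵢαᵢ) = 21.2·0.11 + 396·0.77 + 396·0.35 + 618.8·0.07 = 489.168.
Mean coefficient ᾱ = A/S = 0.3416.
Eyring denominator: −S ln(1−ᾱ) = 598.494.
V = 22 × 18 × 8 = 3168 m³.
T = 0.161·V/[−S·ln(1−ᾱ)] = 0.161·3168/598.494 = 0.85 s.

0.85 seconds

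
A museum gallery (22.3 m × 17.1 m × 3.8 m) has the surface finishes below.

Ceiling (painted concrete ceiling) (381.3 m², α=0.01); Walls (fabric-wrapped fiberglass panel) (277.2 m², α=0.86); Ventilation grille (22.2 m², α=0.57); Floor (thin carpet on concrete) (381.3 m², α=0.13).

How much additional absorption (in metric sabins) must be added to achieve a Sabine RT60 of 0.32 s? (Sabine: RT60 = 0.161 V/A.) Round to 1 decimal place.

424.6 sabins

Total absorption A₁ = 381.3×0.01 + 277.2×0.86 + 22.2×0.57 + 381.3×0.13
  = 3.813 + 238.392 + 12.654 + 49.569 = 304.428 m² sabins.
Target A₂ = 0.161·1449.054/0.32 = 729.055 sabins (V = 1449.054 m³).
Additional absorption ΔA = 729.055 − 304.428 = 424.6 sabins.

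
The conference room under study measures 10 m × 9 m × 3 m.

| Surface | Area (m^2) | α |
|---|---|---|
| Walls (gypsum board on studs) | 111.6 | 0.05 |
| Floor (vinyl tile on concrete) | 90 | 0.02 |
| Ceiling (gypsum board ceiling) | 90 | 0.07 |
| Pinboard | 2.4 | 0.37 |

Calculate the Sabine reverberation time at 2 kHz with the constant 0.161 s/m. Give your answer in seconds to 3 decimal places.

2.984 seconds

Total absorption A = 111.6*0.05 + 90*0.02 + 90*0.07 + 2.4*0.37
  = 5.580 + 1.800 + 6.300 + 0.888 = 14.568 m^2 sabins.
Room volume: 270 m³.
T = 0.161 V/A = 0.161·270/14.568 = 2.984 s.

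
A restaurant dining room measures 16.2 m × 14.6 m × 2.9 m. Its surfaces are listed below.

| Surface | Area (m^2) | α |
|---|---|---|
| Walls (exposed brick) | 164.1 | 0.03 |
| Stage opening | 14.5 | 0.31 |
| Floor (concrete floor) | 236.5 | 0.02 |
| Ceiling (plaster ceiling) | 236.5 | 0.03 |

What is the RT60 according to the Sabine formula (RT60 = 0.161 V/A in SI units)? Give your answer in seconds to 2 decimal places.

Equivalent absorption area: A = 164.1*0.03 + 14.5*0.31 + 236.5*0.02 + 236.5*0.03 = 21.243 m^2.
V = 16.2·14.6·2.9 = 685.908 m³.
Sabine: RT60 = 0.161 × 685.908 / 21.243 = 5.20 s.

5.20 s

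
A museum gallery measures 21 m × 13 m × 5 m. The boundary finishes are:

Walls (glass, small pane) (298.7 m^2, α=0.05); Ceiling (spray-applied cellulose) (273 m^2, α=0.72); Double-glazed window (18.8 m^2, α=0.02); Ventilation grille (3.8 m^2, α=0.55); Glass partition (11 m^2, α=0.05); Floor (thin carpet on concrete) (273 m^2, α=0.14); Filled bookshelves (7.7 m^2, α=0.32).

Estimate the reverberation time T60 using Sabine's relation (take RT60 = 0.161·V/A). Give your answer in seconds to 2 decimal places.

Total absorption A = 298.7·0.05 + 273·0.72 + 18.8·0.02 + 3.8·0.55 + 11·0.05 + 273·0.14 + 7.7·0.32
  = 14.935 + 196.560 + 0.376 + 2.090 + 0.550 + 38.220 + 2.464 = 255.195 m^2 sabins.
Room volume: 1365 m³.
T = 0.161 V/A = 0.161·1365/255.195 = 0.86 s.

0.86 sec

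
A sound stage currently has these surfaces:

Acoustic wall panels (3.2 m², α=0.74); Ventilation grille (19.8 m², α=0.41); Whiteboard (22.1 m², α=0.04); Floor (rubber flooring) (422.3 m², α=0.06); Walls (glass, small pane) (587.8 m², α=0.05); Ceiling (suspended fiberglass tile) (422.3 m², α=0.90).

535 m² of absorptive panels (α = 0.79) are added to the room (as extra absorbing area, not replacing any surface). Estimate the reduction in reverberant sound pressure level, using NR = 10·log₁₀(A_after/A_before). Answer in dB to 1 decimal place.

2.9 dB

Summing Sᵢαᵢ: 2.368 + 8.118 + 0.884 + 25.338 + 29.390 + 380.070 → A_before = 446.168 sabins.
Treatment contributes 535·0.79 = 422.650 sabins.
A_after = 446.168 + 422.650 = 868.818 sabins.
NR = 10·log₁₀(868.818/446.168) = 2.9 dB.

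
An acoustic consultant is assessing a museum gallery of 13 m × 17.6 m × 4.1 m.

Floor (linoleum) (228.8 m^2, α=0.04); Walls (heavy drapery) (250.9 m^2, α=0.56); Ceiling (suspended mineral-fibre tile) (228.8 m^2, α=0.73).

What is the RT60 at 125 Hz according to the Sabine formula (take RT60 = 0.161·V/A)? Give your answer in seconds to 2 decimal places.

0.48 s

Summing Sᵢαᵢ: 9.152 + 140.504 + 167.024 → A = 316.680 sabins.
Room volume: 938.08 m³.
T = 0.161 V/A = 0.161·938.08/316.680 = 0.48 s.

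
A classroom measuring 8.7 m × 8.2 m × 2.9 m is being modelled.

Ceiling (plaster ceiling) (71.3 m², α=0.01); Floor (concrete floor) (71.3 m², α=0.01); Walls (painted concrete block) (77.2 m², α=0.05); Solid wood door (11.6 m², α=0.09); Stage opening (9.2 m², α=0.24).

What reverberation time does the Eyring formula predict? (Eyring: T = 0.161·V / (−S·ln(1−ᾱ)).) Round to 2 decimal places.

Total surface area S = 71.3 + 71.3 + 77.2 + 11.6 + 9.2 = 240.6 m².
Absorption A = 71.3×0.01 + 71.3×0.01 + 77.2×0.05 + 11.6×0.09 + 9.2×0.24 = 8.538 sabins.
ᾱ = 8.538 / 240.6 = 0.0355.
Eyring denominator: −S ln(1−ᾱ) = 8.697.
V = 8.7 × 8.2 × 2.9 = 206.886 m³.
RT60 = 0.161 × 206.886 / 8.697 = 3.83 s.

3.83 s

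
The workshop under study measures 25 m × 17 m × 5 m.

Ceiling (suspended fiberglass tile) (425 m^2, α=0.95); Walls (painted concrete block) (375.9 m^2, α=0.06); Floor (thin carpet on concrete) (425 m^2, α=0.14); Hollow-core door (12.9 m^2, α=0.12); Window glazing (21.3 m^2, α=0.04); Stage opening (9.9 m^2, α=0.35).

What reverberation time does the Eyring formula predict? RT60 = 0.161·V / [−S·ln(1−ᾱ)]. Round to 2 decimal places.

0.55 seconds

S = Σ Sᵢ = 1270.0 m^2.
Σ(Sᵢαᵢ) = 425×0.95 + 375.9×0.06 + 425×0.14 + 12.9×0.12 + 21.3×0.04 + 9.9×0.35 = 491.669.
Mean coefficient ᾱ = A/S = 0.3871.
−S·ln(1−ᾱ) = −1270.0 × ln(1 − 0.3871) = 621.733.
V = 25 × 17 × 5 = 2125 m³.
RT60 = 0.161 × 2125 / 621.733 = 0.55 s.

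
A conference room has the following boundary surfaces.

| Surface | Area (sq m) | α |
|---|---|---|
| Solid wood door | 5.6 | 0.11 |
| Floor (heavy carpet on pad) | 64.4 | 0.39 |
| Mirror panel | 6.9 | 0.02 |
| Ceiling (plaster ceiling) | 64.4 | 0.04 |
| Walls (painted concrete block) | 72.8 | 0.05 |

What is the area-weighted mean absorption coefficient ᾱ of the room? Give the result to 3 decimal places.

S = Σ Sᵢ = 5.6 + 64.4 + 6.9 + 64.4 + 72.8 = 214.1 sq m.
A = 5.6×0.11 + 64.4×0.39 + 6.9×0.02 + 64.4×0.04 + 72.8×0.05 = 32.086 sabins.
ᾱ = 32.086 / 214.1 = 0.150.

0.150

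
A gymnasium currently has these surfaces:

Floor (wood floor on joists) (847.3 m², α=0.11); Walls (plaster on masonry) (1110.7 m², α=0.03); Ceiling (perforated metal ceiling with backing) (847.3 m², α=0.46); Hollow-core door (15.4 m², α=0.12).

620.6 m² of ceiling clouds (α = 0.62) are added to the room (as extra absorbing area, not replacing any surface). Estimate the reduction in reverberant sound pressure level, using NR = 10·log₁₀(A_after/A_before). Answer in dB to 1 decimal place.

2.4 dB

Equivalent absorption area: A_before = 847.3×0.11 + 1110.7×0.03 + 847.3×0.46 + 15.4×0.12 = 518.130 m².
Added absorption = 620.6 × 0.62 = 384.772 sabins.
New total A_after = 902.902 sabins.
Reduction = 10 log₁₀(A_after/A_before) = 10 log₁₀(1.7426) = 2.4 dB.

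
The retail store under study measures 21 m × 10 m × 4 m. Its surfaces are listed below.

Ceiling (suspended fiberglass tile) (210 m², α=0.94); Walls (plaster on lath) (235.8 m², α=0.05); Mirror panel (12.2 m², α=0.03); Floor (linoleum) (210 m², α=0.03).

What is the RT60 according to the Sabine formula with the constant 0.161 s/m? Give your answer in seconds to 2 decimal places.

0.63 s

Equivalent absorption area: A = 210×0.94 + 235.8×0.05 + 12.2×0.03 + 210×0.03 = 215.856 m².
Volume V = 21 × 10 × 4 = 840 m³.
Sabine: RT60 = 0.161 × 840 / 215.856 = 0.63 s.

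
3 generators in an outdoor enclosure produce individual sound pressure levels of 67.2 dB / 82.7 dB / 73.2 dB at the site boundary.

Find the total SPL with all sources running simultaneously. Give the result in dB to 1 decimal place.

Σ 10^(Lᵢ/10) = 2.123e+08.
L_total = 10·log₁₀(2.123e+08) = 83.3 dB.

83.3 dB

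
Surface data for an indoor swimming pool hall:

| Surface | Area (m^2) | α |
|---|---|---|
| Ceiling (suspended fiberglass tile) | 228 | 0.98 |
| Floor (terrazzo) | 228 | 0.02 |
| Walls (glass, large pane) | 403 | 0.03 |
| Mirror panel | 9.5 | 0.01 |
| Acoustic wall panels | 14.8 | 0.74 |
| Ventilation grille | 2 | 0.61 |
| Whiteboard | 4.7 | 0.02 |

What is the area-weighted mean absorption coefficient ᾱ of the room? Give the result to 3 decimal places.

S = Σ Sᵢ = 228 + 228 + 403 + 9.5 + 14.8 + 2 + 4.7 = 890.0 m^2.
A = 228·0.98 + 228·0.02 + 403·0.03 + 9.5·0.01 + 14.8·0.74 + 2·0.61 + 4.7·0.02 = 252.451 sabins.
ᾱ = A/S = 0.284.

0.284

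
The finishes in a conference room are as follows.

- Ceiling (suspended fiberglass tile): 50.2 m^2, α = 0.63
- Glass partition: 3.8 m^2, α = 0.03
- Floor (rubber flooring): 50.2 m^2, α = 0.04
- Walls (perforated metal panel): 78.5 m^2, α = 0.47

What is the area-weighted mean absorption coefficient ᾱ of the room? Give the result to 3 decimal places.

0.387

S = Σ Sᵢ = 50.2 + 3.8 + 50.2 + 78.5 = 182.7 m^2.
Weighted sum Σ Sα = 70.643.
ᾱ = A/S = 0.387.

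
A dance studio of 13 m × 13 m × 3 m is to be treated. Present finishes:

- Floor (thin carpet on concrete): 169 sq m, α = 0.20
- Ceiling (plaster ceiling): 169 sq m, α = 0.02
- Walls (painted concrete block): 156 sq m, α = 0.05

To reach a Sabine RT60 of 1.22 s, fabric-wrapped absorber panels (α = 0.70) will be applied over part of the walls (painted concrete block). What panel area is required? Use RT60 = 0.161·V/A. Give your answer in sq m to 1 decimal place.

A₁ = Σ Sᵢαᵢ = 169·0.20 + 169·0.02 + 156·0.05 = 44.980 sabins.
Required A₂ = 0.161·507/1.22 = 66.907 sabins.
ΔA needed = 66.907 − 44.980 = 21.927 sabins.
Net gain per sq m: Δα = 0.70 − 0.05 = 0.65.
Area = ΔA/Δα = 21.927/0.65 = 33.7 sq m.

33.7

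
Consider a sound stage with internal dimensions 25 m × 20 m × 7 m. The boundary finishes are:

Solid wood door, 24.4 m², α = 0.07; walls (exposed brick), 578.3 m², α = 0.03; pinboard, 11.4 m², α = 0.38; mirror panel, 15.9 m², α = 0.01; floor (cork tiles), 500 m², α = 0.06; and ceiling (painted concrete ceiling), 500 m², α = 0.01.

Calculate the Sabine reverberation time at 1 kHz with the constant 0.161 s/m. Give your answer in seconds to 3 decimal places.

9.625 seconds

Total absorption A = 24.4*0.07 + 578.3*0.03 + 11.4*0.38 + 15.9*0.01 + 500*0.06 + 500*0.01
  = 1.708 + 17.349 + 4.332 + 0.159 + 30.000 + 5.000 = 58.548 m² sabins.
Volume V = 25 × 20 × 7 = 3500 m³.
Sabine: RT60 = 0.161 × 3500 / 58.548 = 9.625 s.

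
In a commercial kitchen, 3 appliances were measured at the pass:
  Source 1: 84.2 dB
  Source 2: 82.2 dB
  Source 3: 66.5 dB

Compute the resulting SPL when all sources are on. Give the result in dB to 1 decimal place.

86.4 dB

Σ 10^(Lᵢ/10) = 4.335e+08.
Combined level = 10 log₁₀(4.335e+08) = 86.4 dB.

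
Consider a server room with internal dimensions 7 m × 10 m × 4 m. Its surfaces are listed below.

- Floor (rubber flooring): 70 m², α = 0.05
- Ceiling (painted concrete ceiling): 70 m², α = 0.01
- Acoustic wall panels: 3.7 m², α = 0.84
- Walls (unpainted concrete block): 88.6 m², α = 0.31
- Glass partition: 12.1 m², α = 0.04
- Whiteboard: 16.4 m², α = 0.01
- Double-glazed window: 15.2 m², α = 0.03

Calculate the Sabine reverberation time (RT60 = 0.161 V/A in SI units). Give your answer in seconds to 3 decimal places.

Equivalent absorption area: A = 70·0.05 + 70·0.01 + 3.7·0.84 + 88.6·0.31 + 12.1·0.04 + 16.4·0.01 + 15.2·0.03 = 35.878 m².
Volume V = 7 × 10 × 4 = 280 m³.
T = 0.161 V/A = 0.161·280/35.878 = 1.256 s.

1.256 seconds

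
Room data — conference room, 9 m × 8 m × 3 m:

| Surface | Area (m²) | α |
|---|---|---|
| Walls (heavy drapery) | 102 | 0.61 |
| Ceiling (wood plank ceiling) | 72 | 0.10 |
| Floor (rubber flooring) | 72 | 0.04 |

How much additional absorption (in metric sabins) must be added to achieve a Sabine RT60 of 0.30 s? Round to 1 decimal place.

43.6 sabins

Total absorption A₁ = 102·0.61 + 72·0.10 + 72·0.04
  = 62.220 + 7.200 + 2.880 = 72.300 m² sabins.
For T = 0.30 s, need A₂ = 0.161·V/T = 0.161·216/0.30 = 115.920 sabins.
Shortfall: 115.920 − 72.300 = 43.6 sabins.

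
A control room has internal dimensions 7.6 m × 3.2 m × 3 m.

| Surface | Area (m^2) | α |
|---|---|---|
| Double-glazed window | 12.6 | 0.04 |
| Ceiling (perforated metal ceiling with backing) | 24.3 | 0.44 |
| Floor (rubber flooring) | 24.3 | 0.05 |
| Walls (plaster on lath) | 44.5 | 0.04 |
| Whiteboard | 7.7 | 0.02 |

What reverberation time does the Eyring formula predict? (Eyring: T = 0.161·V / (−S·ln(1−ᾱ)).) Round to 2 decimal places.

0.77 s

Total surface area S = 12.6 + 24.3 + 24.3 + 44.5 + 7.7 = 113.4 m^2.
Σ(Sᵢαᵢ) = 12.6×0.04 + 24.3×0.44 + 24.3×0.05 + 44.5×0.04 + 7.7×0.02 = 14.345.
ᾱ = 14.345 / 113.4 = 0.1265.
−S·ln(1−ᾱ) = −113.4 × ln(1 − 0.1265) = 15.337.
V = 7.6 × 3.2 × 3 = 72.96 m³.
T = 0.161·V/[−S·ln(1−ᾱ)] = 0.161·72.96/15.337 = 0.77 s.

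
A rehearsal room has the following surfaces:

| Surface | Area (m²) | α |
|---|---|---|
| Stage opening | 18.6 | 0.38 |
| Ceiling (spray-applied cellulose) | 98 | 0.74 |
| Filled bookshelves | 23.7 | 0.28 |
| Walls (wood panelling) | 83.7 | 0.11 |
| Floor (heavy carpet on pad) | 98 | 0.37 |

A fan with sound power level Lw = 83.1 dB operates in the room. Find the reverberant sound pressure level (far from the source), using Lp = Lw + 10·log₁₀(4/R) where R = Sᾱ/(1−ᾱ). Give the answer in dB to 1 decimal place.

Σ(Sᵢαᵢ) = 18.6·0.38 + 98·0.74 + 23.7·0.28 + 83.7·0.11 + 98·0.37 = 131.691; total area S = 322.0 m².
ᾱ = 0.4090, so room constant R = A/(1−ᾱ) = 222.827 m².
Lp = Lw + 10 log₁₀(4/R) = 83.1 -17.46 = 65.6 dB.

65.6 dB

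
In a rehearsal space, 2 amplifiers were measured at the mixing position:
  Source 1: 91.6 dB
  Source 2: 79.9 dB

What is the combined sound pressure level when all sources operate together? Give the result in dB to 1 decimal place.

91.9 dB

Sum in the linear (power) domain: Σ 10^(Lᵢ/10) = 10^(91.6/10) + 10^(79.9/10) = 1.543e+09.
L_total = 10·log₁₀(1.543e+09) = 91.9 dB.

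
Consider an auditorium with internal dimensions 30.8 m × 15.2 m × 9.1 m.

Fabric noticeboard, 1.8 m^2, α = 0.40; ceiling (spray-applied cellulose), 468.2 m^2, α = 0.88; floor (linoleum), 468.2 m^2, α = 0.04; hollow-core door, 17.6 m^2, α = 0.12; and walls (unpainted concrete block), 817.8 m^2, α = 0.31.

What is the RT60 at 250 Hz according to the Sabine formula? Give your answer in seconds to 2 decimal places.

Equivalent absorption area: A = 1.8·0.40 + 468.2·0.88 + 468.2·0.04 + 17.6·0.12 + 817.8·0.31 = 687.094 m^2.
Room volume: 4260.256 m³.
T = 0.161 V/A = 0.161·4260.256/687.094 = 1.00 s.

1.00 s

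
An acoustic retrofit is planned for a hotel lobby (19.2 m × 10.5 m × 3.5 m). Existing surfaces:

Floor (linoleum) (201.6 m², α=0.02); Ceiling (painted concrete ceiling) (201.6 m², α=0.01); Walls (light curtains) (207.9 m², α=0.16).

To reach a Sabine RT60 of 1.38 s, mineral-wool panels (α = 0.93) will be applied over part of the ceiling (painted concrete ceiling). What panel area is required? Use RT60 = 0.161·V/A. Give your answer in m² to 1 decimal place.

Summing Sᵢαᵢ: 4.032 + 2.016 + 33.264 → A₁ = 39.312 sabins.
V = 705.6 m³. Target absorption A₂ = 0.161 × 705.6 / 1.38 = 82.320 sabins.
Absorption to add: 82.320 − 39.312 = 43.008 sabins.
Net gain per m²: Δα = 0.93 − 0.01 = 0.92.
Panel area = 43.008 / 0.92 = 46.7 m².

46.7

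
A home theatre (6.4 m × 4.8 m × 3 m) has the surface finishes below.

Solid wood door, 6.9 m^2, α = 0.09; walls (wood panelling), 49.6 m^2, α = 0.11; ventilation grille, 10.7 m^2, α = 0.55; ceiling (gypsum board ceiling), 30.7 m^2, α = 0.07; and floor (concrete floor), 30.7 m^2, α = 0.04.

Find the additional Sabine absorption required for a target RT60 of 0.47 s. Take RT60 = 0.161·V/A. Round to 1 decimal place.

16.2 sabins

Total absorption A₁ = 6.9*0.09 + 49.6*0.11 + 10.7*0.55 + 30.7*0.07 + 30.7*0.04
  = 0.621 + 5.456 + 5.885 + 2.149 + 1.228 = 15.339 m^2 sabins.
V = 92.16 m³. Required absorption A₂ = 0.161 × 92.16 / 0.47 = 31.570 sabins.
Additional absorption ΔA = 31.570 − 15.339 = 16.2 sabins.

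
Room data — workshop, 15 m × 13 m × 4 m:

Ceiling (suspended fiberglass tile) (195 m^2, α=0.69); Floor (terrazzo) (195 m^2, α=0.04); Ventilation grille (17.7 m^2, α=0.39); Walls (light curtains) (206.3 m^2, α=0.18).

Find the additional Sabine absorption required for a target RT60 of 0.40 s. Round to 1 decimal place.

Summing Sᵢαᵢ: 134.550 + 7.800 + 6.903 + 37.134 → A₁ = 186.387 sabins.
For T = 0.40 s, need A₂ = 0.161·V/T = 0.161·780/0.40 = 313.950 sabins.
ΔA = A₂ − A₁ = 313.950 − 186.387 = 127.6 sabins.

127.6 sabins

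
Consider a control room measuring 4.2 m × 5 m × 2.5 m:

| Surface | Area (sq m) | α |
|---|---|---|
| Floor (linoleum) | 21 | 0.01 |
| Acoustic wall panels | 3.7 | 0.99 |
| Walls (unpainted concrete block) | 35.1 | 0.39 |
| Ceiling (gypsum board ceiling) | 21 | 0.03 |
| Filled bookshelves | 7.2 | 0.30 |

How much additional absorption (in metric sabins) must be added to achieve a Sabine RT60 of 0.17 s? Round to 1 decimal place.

29.4 sabins

A₁ = Σ Sᵢαᵢ = 21·0.01 + 3.7·0.99 + 35.1·0.39 + 21·0.03 + 7.2·0.30 = 20.352 sabins.
V = 52.5 m³. Required absorption A₂ = 0.161 × 52.5 / 0.17 = 49.721 sabins.
Additional absorption ΔA = 49.721 − 20.352 = 29.4 sabins.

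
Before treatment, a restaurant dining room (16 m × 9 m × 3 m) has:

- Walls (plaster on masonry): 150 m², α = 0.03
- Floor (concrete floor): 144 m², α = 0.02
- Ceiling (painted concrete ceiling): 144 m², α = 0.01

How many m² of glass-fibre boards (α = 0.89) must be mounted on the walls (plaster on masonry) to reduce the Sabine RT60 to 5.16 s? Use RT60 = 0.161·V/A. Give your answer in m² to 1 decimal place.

5.4

A₁ = Σ Sᵢαᵢ = 150·0.03 + 144·0.02 + 144·0.01 = 8.820 sabins.
V = 432 m³. Target absorption A₂ = 0.161 × 432 / 5.16 = 13.479 sabins.
Absorption to add: 13.479 − 8.820 = 4.659 sabins.
Each m² of panel replacing the walls (plaster on masonry) adds (0.89 − 0.03) = 0.86 sabins.
Panel area = 4.659 / 0.86 = 5.4 m².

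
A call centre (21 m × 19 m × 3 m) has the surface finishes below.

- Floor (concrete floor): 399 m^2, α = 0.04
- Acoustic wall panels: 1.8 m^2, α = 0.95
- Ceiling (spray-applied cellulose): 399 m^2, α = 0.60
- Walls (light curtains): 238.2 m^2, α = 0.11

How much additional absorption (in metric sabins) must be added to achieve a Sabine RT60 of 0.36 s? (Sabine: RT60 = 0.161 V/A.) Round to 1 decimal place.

252.1 sabins

Total absorption A₁ = 399·0.04 + 1.8·0.95 + 399·0.60 + 238.2·0.11
  = 15.960 + 1.710 + 239.400 + 26.202 = 283.272 m^2 sabins.
Target A₂ = 0.161·1197/0.36 = 535.325 sabins (V = 1197 m³).
Additional absorption ΔA = 535.325 − 283.272 = 252.1 sabins.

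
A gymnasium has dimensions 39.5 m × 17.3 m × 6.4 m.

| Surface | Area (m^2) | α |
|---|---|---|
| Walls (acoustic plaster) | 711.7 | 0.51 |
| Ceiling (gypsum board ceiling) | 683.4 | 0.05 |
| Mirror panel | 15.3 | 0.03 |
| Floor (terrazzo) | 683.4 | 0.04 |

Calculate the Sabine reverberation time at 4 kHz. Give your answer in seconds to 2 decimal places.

1.66 sec

Summing Sᵢαᵢ: 362.967 + 34.170 + 0.459 + 27.336 → A = 424.932 sabins.
V = 39.5·17.3·6.4 = 4373.44 m³.
T = 0.161 V/A = 0.161·4373.44/424.932 = 1.66 s.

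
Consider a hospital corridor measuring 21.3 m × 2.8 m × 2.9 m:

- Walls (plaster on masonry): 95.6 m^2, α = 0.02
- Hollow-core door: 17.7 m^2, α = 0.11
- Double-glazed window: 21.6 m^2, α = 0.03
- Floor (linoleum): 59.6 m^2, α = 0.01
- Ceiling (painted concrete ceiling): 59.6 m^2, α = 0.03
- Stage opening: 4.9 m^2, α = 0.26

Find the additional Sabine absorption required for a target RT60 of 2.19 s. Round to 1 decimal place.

4.6 sabins

Equivalent absorption area: A₁ = 95.6*0.02 + 17.7*0.11 + 21.6*0.03 + 59.6*0.01 + 59.6*0.03 + 4.9*0.26 = 8.165 m^2.
Target A₂ = 0.161·172.956/2.19 = 12.715 sabins (V = 172.956 m³).
Shortfall: 12.715 − 8.165 = 4.6 sabins.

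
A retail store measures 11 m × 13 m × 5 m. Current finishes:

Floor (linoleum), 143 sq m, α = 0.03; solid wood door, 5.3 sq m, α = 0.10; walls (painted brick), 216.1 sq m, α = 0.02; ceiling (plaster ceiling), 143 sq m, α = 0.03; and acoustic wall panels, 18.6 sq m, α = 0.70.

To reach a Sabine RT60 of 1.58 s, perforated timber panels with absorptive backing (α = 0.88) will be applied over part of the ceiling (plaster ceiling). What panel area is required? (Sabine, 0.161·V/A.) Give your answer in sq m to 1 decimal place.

Summing Sᵢαᵢ: 4.290 + 0.530 + 4.322 + 4.290 + 13.020 → A₁ = 26.452 sabins.
V = 715 m³. Target absorption A₂ = 0.161 × 715 / 1.58 = 72.858 sabins.
ΔA needed = 72.858 − 26.452 = 46.406 sabins.
Net gain per sq m: Δα = 0.88 − 0.03 = 0.85.
Area = ΔA/Δα = 46.406/0.85 = 54.6 sq m.

54.6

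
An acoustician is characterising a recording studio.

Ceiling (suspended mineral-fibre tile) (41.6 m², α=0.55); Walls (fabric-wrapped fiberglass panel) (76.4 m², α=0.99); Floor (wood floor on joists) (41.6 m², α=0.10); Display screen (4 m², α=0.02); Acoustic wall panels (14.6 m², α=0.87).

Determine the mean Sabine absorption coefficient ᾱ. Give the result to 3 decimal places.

Total surface area S = 178.2 m².
A = 41.6*0.55 + 76.4*0.99 + 41.6*0.10 + 4*0.02 + 14.6*0.87 = 115.458 sabins.
ᾱ = 115.458 / 178.2 = 0.648.

0.648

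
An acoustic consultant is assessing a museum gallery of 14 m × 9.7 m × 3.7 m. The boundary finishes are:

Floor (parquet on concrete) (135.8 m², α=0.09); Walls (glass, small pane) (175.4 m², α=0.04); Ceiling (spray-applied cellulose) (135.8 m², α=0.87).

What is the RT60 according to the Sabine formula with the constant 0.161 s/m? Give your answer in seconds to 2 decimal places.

Equivalent absorption area: A = 135.8·0.09 + 175.4·0.04 + 135.8·0.87 = 137.384 m².
Room volume: 502.46 m³.
Sabine: RT60 = 0.161 × 502.46 / 137.384 = 0.59 s.

0.59 seconds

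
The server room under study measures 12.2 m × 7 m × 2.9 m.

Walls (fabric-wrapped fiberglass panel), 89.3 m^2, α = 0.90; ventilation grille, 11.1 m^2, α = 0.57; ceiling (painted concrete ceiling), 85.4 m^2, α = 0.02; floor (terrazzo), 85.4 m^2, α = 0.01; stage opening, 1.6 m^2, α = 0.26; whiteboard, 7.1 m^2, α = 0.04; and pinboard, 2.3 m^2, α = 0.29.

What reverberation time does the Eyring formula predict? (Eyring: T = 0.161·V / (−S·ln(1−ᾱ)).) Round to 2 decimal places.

0.36 sec

Total surface area S = 89.3 + 11.1 + 85.4 + 85.4 + 1.6 + 7.1 + 2.3 = 282.2 m^2.
Σ(Sᵢαᵢ) = 89.3×0.90 + 11.1×0.57 + 85.4×0.02 + 85.4×0.01 + 1.6×0.26 + 7.1×0.04 + 2.3×0.29 = 90.626.
Mean coefficient ᾱ = A/S = 0.3211.
Eyring denominator: −S ln(1−ᾱ) = 109.291.
V = 12.2 × 7 × 2.9 = 247.66 m³.
RT60 = 0.161 × 247.66 / 109.291 = 0.36 s.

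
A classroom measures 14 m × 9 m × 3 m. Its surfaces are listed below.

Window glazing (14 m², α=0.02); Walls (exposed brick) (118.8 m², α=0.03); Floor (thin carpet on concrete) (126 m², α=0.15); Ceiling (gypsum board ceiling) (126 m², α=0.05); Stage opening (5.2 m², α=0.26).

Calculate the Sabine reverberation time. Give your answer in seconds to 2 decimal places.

A = Σ Sᵢαᵢ = 14·0.02 + 118.8·0.03 + 126·0.15 + 126·0.05 + 5.2·0.26 = 30.396 sabins.
V = 14·9·3 = 378 m³.
Sabine: RT60 = 0.161 × 378 / 30.396 = 2.00 s.

2.00 sec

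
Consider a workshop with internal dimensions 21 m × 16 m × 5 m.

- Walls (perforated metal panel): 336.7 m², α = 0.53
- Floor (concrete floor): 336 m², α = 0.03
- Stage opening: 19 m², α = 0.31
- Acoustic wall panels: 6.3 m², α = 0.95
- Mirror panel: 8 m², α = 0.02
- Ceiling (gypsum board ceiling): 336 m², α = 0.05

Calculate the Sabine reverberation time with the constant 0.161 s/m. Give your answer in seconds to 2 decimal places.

Equivalent absorption area: A = 336.7×0.53 + 336×0.03 + 19×0.31 + 6.3×0.95 + 8×0.02 + 336×0.05 = 217.366 m².
V = 21·16·5 = 1680 m³.
T = 0.161 V/A = 0.161·1680/217.366 = 1.24 s.

1.24 sec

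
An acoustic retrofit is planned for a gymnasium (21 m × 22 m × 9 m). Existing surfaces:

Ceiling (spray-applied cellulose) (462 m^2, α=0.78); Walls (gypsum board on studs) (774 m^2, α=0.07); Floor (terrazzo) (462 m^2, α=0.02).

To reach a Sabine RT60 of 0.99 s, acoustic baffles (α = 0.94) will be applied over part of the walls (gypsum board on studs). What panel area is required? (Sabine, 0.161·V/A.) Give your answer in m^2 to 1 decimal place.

290.1

Total absorption A₁ = 462×0.78 + 774×0.07 + 462×0.02
  = 360.360 + 54.180 + 9.240 = 423.780 m^2 sabins.
Required A₂ = 0.161·4158/0.99 = 676.200 sabins.
Absorption to add: 676.200 − 423.780 = 252.420 sabins.
Net gain per m^2: Δα = 0.94 − 0.07 = 0.87.
Area = ΔA/Δα = 252.420/0.87 = 290.1 m^2.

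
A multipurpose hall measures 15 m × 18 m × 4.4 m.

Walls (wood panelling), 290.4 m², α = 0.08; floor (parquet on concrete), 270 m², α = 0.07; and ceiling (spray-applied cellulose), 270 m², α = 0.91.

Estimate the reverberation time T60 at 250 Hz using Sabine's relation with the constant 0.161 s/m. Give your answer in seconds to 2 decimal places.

Equivalent absorption area: A = 290.4·0.08 + 270·0.07 + 270·0.91 = 287.832 m².
Room volume: 1188 m³.
Sabine: RT60 = 0.161 × 1188 / 287.832 = 0.66 s.

0.66 s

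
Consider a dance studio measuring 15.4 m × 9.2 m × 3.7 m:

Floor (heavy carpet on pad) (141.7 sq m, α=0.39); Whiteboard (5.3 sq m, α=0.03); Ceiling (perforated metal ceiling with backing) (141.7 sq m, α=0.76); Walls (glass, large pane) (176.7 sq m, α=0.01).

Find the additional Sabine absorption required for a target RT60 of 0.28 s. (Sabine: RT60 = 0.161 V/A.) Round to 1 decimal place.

Total absorption A₁ = 141.7·0.39 + 5.3·0.03 + 141.7·0.76 + 176.7·0.01
  = 55.263 + 0.159 + 107.692 + 1.767 = 164.881 sq m sabins.
For T = 0.28 s, need A₂ = 0.161·V/T = 0.161·524.216/0.28 = 301.424 sabins.
Shortfall: 301.424 − 164.881 = 136.5 sabins.

136.5 sabins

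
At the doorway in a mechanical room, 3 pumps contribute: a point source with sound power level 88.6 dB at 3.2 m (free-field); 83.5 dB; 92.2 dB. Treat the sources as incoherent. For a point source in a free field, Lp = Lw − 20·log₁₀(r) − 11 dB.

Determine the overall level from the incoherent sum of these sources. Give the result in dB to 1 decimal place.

Source at 3.2 m: Lp = 88.6 − 20·log₁₀(3.2) − 11 = 67.5 dB.
Σ 10^(Lᵢ/10) = 1.889e+09.
Back to dB: 10·log₁₀ Σ = 92.8 dB.

92.8 dB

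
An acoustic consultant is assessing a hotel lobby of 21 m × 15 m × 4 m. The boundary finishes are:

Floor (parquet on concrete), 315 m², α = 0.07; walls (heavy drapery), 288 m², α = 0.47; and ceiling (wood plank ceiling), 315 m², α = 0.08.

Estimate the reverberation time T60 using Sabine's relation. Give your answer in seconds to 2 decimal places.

1.11 sec

Equivalent absorption area: A = 315×0.07 + 288×0.47 + 315×0.08 = 182.610 m².
Volume V = 21 × 15 × 4 = 1260 m³.
RT60 = 0.161 · V / A = 0.161 × 1260 / 182.610 = 1.11 s.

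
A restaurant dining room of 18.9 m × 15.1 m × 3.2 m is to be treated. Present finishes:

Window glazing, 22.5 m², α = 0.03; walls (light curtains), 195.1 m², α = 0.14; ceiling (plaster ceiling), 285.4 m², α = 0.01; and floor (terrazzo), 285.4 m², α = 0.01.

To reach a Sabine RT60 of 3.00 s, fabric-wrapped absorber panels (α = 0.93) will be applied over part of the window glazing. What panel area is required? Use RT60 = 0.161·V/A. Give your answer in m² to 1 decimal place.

Total absorption A₁ = 22.5*0.03 + 195.1*0.14 + 285.4*0.01 + 285.4*0.01
  = 0.675 + 27.314 + 2.854 + 2.854 = 33.697 m² sabins.
V = 913.248 m³. Target absorption A₂ = 0.161 × 913.248 / 3.00 = 49.011 sabins.
ΔA needed = 49.011 − 33.697 = 15.314 sabins.
Each m² of panel replacing the window glazing adds (0.93 − 0.03) = 0.90 sabins.
Panel area = 15.314 / 0.90 = 17.0 m².

17.0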